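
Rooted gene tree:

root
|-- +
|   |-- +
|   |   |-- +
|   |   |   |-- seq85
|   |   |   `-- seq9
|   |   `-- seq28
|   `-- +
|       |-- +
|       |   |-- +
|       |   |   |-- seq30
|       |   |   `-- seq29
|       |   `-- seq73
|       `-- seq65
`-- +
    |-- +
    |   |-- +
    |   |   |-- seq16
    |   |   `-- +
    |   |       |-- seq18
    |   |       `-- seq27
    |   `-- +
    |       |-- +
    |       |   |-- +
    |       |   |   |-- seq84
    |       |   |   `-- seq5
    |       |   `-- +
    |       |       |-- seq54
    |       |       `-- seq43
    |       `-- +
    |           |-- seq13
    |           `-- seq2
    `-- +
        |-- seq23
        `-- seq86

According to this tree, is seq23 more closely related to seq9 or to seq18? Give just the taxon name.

seq18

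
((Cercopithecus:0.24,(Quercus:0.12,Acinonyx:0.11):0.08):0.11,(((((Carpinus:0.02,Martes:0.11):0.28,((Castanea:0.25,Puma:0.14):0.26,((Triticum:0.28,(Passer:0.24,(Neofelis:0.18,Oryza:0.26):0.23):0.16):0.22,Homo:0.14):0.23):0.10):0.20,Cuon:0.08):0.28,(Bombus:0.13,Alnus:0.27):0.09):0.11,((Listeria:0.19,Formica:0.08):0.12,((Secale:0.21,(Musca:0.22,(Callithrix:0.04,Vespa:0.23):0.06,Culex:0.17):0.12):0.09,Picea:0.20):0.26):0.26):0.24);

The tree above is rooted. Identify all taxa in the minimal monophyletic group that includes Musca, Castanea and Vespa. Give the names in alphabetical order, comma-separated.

Tracing Musca: it sits inside (Musca,(Callithrix,Vespa),Culex).
Tracing Castanea: it sits inside (Castanea,Puma).
Tracing Vespa: it sits inside (Callithrix,Vespa).
The smallest clade enclosing all 3 is (((((Carpinus,Martes),((Castanea,Puma),((Triticum,(Passer,(Neofelis,Oryza))),Homo))),Cuon),(Bombus,Alnus)),((Listeria,Formica),((Secale,(Musca,(Callithrix,Vespa),Culex)),Picea))); the answer is its 20 terminal taxa in alphabetical order.

Alnus, Bombus, Callithrix, Carpinus, Castanea, Culex, Cuon, Formica, Homo, Listeria, Martes, Musca, Neofelis, Oryza, Passer, Picea, Puma, Secale, Triticum, Vespa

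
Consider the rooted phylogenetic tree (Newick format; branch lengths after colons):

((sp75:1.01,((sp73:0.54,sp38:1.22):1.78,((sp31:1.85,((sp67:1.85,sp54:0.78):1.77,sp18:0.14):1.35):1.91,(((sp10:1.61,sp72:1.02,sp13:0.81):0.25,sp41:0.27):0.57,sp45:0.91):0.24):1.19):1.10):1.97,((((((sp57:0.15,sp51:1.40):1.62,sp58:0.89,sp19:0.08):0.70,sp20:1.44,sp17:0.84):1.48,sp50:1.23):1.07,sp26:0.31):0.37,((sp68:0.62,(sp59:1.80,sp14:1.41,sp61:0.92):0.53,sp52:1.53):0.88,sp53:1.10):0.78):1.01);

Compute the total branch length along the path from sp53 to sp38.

8.96

The path runs sp53 → … → MRCA → … → sp38; the MRCA is the root of the tree.
Branch lengths along that path: 1.10 + 0.78 + 1.01 + 1.97 + 1.10 + 1.78 + 1.22 = 8.96.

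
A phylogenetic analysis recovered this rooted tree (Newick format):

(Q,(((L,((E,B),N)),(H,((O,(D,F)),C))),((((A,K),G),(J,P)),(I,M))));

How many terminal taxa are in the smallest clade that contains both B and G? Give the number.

16

The MRCA of B and G is the node subtending (((L,((E,B),N)),(H,((O,(D,F)),C))),((((A,K),G),(J,P)),(I,M))).
That clade contains 16 terminal taxa: A, B, C, D, E, F, G, H, I, J, K, L, M, N, O, P.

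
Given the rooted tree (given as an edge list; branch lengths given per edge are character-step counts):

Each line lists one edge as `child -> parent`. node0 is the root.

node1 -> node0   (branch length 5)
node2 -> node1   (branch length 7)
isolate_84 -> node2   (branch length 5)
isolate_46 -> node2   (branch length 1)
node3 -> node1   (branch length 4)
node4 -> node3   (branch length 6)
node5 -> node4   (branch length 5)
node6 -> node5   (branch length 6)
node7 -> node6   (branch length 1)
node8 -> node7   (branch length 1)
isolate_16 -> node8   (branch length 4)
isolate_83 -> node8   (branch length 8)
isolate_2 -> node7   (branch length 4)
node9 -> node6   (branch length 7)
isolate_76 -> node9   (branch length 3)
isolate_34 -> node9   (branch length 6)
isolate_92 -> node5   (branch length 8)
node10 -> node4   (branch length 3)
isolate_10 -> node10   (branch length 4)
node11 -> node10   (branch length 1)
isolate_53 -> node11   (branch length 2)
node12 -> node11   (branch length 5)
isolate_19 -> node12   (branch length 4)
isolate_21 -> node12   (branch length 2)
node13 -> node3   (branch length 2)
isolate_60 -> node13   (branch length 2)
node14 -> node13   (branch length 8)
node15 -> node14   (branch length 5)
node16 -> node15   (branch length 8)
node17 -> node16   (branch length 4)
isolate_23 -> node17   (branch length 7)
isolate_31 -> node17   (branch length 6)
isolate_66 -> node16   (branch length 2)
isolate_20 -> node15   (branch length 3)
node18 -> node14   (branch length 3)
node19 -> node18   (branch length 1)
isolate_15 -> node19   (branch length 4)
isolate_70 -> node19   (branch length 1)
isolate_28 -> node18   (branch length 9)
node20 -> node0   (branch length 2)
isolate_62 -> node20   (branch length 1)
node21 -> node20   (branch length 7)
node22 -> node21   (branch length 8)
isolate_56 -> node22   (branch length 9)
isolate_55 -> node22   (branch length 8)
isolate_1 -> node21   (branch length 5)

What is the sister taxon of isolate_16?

isolate_83

isolate_16 attaches to the tree at the node subtending (isolate_16,isolate_83).
The other lineage descending from that same node — the sister group — is the single tip isolate_83.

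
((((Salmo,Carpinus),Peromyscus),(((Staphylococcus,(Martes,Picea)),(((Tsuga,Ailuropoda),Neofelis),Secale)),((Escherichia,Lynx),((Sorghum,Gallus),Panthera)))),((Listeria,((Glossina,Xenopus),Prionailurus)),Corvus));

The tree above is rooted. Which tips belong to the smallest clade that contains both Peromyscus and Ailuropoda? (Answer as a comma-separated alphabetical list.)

Ailuropoda, Carpinus, Escherichia, Gallus, Lynx, Martes, Neofelis, Panthera, Peromyscus, Picea, Salmo, Secale, Sorghum, Staphylococcus, Tsuga

Tracing Peromyscus: it sits inside ((Salmo,Carpinus),Peromyscus).
Tracing Ailuropoda: it sits inside (Tsuga,Ailuropoda).
The smallest clade enclosing both is (((Salmo,Carpinus),Peromyscus),(((Staphylococcus,(Martes,Picea)),(((Tsuga,Ailuropoda),Neofelis),Secale)),((Escherichia,Lynx),((Sorghum,Gallus),Panthera)))); the answer is its 15 terminal taxa in alphabetical order.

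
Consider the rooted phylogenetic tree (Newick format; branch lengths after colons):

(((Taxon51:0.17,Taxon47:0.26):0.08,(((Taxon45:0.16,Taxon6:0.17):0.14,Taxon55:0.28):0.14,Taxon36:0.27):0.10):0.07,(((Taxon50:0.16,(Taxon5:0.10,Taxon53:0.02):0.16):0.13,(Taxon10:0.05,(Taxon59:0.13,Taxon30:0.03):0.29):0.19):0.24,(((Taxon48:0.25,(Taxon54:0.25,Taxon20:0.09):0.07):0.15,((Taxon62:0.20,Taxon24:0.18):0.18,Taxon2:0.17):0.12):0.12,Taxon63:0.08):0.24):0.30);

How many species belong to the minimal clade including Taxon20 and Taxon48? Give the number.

The MRCA of Taxon20 and Taxon48 is the node subtending (Taxon48,(Taxon54,Taxon20)).
That clade contains 3 terminal taxa: Taxon20, Taxon48, Taxon54.

3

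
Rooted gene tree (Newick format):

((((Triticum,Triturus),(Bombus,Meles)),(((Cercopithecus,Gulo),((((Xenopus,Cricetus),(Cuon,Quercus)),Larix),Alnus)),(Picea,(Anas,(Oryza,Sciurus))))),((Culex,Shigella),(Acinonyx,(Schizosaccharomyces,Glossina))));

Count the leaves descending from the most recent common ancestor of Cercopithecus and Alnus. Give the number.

8

The MRCA of Cercopithecus and Alnus is the node subtending ((Cercopithecus,Gulo),((((Xenopus,Cricetus),(Cuon,Quercus)),Larix),Alnus)).
That clade contains 8 terminal taxa: Alnus, Cercopithecus, Cricetus, Cuon, Gulo, Larix, Quercus, Xenopus.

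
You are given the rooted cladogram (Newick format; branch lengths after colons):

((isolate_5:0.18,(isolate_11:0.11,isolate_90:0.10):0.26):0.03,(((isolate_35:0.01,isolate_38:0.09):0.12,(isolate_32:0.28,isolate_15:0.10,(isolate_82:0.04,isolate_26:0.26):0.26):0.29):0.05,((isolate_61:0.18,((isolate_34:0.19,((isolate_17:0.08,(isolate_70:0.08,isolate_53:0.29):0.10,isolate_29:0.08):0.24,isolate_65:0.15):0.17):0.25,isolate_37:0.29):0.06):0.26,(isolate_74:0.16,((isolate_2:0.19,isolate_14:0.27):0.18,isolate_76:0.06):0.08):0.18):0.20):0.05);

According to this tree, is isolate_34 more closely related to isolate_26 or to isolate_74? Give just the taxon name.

isolate_74

The MRCA of isolate_34 and isolate_74 subtends ((isolate_61,((isolate_34,((isolate_17,(isolate_70,isolate_53),isolate_29),isolate_65)),isolate_37)),(isolate_74,((isolate_2,isolate_14),isolate_76))) (12 taxa).
The MRCA of isolate_34 and isolate_26 subtends (((isolate_35,isolate_38),(isolate_32,isolate_15,(isolate_82,isolate_26))),((isolate_61,((isolate_34,((isolate_17,(isolate_70,isolate_53),isolate_29),isolate_65)),isolate_37)),(isolate_74,((isolate_2,isolate_14),isolate_76)))) (18 taxa).
The first is nested inside the second, so isolate_34 shares a more recent common ancestor with isolate_74.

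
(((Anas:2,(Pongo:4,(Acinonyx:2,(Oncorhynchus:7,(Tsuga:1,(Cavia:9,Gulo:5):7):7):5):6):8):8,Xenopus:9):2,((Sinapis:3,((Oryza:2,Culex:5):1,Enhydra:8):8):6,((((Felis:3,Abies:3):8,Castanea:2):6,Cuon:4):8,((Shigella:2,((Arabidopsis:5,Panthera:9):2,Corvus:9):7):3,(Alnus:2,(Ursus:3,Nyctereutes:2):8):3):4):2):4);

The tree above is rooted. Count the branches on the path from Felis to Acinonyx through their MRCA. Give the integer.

11

The MRCA of Felis and Acinonyx is the root of the tree.
From Felis up to that node: 6 branches. From Acinonyx up to the same node: 5 branches. Total: 6 + 5 = 11.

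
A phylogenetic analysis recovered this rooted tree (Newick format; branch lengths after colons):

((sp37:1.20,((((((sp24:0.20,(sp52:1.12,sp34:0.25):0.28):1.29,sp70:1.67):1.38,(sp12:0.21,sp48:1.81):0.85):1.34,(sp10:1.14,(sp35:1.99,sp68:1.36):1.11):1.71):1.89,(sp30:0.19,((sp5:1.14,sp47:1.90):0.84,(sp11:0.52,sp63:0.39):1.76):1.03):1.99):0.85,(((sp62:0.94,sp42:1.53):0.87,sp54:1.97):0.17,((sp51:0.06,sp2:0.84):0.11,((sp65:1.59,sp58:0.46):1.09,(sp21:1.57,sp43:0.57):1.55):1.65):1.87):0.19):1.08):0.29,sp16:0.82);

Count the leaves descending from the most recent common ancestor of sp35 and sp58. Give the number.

23

The MRCA of sp35 and sp58 is the node subtending ((((((sp24,(sp52,sp34)),sp70),(sp12,sp48)),(sp10,(sp35,sp68))),(sp30,((sp5,sp47),(sp11,sp63)))),(((sp62,sp42),sp54),((sp51,sp2),((sp65,sp58),(sp21,sp43))))).
That clade contains 23 terminal taxa: sp10, sp11, sp12, sp2, sp21, sp24, sp30, sp34, sp35, sp42, sp43, sp47, sp48, sp5, sp51, sp52, sp54, sp58, sp62, sp63, sp65, sp68, sp70.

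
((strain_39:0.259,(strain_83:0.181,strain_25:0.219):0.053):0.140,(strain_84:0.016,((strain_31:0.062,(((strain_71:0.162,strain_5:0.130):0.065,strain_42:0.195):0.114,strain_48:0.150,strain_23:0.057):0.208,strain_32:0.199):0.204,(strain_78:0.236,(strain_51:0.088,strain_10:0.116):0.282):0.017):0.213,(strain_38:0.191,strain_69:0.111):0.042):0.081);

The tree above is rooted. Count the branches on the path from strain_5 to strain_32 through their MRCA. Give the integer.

The MRCA of strain_5 and strain_32 is the node subtending (strain_31,(((strain_71,strain_5),strain_42),strain_48,strain_23),strain_32).
From strain_5 up to that node: 4 branches. From strain_32 up to the same node: 1 branch. Total: 4 + 1 = 5.

5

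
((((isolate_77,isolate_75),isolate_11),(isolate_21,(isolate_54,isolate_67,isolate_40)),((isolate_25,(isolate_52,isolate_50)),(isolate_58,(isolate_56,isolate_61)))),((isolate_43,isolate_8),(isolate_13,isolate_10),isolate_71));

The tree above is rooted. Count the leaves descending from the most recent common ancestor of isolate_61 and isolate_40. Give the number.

The MRCA of isolate_61 and isolate_40 is the node subtending (((isolate_77,isolate_75),isolate_11),(isolate_21,(isolate_54,isolate_67,isolate_40)),((isolate_25,(isolate_52,isolate_50)),(isolate_58,(isolate_56,isolate_61)))).
That clade contains 13 terminal taxa: isolate_11, isolate_21, isolate_25, isolate_40, isolate_50, isolate_52, isolate_54, isolate_56, isolate_58, isolate_61, isolate_67, isolate_75, isolate_77.

13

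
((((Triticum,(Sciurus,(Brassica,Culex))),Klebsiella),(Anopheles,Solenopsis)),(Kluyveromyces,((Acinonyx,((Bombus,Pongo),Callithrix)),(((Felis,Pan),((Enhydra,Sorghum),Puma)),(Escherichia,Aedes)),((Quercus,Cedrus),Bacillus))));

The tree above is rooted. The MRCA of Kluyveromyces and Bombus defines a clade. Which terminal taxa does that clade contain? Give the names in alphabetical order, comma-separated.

Acinonyx, Aedes, Bacillus, Bombus, Callithrix, Cedrus, Enhydra, Escherichia, Felis, Kluyveromyces, Pan, Pongo, Puma, Quercus, Sorghum

Tracing Kluyveromyces: it sits inside (Kluyveromyces,((Acinonyx,((Bombus,Pongo),Callithrix)),(((Felis,Pan),((Enhydra,Sorghum),Puma)),(Escherichia,Aedes)),((Quercus,Cedrus),Bacillus))).
Tracing Bombus: it sits inside (Bombus,Pongo).
The smallest clade enclosing both is (Kluyveromyces,((Acinonyx,((Bombus,Pongo),Callithrix)),(((Felis,Pan),((Enhydra,Sorghum),Puma)),(Escherichia,Aedes)),((Quercus,Cedrus),Bacillus))); the answer is its 15 terminal taxa in alphabetical order.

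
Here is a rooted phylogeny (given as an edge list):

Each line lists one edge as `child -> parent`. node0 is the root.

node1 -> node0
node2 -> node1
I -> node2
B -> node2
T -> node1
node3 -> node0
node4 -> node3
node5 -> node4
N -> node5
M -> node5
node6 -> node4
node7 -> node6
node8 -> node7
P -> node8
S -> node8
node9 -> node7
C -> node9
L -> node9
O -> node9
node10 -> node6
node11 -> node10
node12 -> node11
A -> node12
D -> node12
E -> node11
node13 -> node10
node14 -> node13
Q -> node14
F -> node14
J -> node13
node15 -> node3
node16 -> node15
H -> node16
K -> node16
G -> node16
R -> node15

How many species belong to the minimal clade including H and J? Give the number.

17

The MRCA of H and J is the node subtending (((N,M),(((P,S),(C,L,O)),(((A,D),E),((Q,F),J)))),((H,K,G),R)).
That clade contains 17 terminal taxa: A, C, D, E, F, G, H, J, K, L, M, N, O, P, Q, R, S.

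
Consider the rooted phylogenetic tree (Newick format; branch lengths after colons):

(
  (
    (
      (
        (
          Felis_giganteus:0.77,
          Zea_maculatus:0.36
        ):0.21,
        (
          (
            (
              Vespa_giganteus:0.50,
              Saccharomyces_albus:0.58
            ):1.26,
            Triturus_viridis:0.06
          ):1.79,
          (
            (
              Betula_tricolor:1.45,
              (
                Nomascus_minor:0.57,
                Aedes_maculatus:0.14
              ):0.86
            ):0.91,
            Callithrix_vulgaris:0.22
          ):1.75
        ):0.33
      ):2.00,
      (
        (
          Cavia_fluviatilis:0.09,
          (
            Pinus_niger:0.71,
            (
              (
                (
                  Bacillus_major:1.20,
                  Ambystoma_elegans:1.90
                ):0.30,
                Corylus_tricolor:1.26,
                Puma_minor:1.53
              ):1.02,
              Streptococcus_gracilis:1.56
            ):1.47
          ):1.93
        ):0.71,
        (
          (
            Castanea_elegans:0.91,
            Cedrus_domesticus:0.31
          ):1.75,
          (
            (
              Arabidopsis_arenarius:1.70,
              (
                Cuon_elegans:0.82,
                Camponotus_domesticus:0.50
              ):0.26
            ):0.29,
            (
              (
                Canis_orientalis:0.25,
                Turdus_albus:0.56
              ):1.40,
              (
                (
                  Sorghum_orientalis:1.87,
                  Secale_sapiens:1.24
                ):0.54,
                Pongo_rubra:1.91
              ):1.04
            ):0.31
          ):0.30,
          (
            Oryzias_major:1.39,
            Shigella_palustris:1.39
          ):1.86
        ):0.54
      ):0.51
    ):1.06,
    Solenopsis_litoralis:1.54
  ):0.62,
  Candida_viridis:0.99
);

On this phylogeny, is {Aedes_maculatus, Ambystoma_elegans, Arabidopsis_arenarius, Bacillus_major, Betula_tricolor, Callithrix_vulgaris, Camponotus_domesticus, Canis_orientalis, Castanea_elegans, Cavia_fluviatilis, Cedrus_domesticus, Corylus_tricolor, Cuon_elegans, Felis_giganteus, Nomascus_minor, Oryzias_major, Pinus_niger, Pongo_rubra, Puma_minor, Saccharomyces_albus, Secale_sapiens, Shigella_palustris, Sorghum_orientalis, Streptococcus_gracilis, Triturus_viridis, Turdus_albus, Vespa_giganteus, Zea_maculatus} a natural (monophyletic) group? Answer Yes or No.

The most recent common ancestor of these taxa subtends (((Felis_giganteus,Zea_maculatus),(((Vespa_giganteus,Saccharomyces_albus),Triturus_viridis),((Betula_tricolor,(Nomascus_minor,Aedes_maculatus)),Callithrix_vulgaris))),((Cavia_fluviatilis,(Pinus_niger,(((Bacillus_major,Ambystoma_elegans),Corylus_tricolor,Puma_minor),Streptococcus_gracilis))),((Castanea_elegans,Cedrus_domesticus),((Arabidopsis_arenarius,(Cuon_elegans,Camponotus_domesticus)),((Canis_orientalis,Turdus_albus),((Sorghum_orientalis,Secale_sapiens),Pongo_rubra))),(Oryzias_major,Shigella_palustris)))).
That clade has exactly 28 tips — every listed taxon and nothing else — so the group is monophyletic.

Yes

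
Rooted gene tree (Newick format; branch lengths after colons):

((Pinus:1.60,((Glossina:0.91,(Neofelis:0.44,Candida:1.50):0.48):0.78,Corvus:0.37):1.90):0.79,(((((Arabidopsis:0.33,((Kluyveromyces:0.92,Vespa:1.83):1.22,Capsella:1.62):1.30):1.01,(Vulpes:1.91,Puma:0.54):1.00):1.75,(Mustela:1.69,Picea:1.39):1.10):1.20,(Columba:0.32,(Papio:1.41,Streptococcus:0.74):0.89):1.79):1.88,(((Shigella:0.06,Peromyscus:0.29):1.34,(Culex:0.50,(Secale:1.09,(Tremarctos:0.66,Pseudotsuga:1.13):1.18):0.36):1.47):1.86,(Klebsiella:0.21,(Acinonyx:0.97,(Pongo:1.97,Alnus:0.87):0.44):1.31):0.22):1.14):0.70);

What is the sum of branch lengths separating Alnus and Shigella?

The path runs Alnus → … → MRCA → … → Shigella; the MRCA is the node subtending (((Shigella,Peromyscus),(Culex,(Secale,(Tremarctos,Pseudotsuga)))),(Klebsiella,(Acinonyx,(Pongo,Alnus)))).
Branch lengths along that path: 0.87 + 0.44 + 1.31 + 0.22 + 1.86 + 1.34 + 0.06 = 6.10.

6.10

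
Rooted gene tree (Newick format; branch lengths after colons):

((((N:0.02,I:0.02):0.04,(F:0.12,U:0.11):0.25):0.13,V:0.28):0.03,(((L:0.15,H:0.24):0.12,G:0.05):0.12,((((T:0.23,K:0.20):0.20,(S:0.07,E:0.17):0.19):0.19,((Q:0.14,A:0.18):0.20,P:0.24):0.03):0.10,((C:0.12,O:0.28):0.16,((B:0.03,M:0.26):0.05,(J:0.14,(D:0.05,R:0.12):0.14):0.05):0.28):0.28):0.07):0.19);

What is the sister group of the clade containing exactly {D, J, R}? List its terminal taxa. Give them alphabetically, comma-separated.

B, M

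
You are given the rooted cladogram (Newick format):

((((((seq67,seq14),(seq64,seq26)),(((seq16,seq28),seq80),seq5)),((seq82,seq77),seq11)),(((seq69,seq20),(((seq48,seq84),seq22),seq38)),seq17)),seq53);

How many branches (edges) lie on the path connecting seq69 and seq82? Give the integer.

The MRCA of seq69 and seq82 is the node subtending (((((seq67,seq14),(seq64,seq26)),(((seq16,seq28),seq80),seq5)),((seq82,seq77),seq11)),(((seq69,seq20),(((seq48,seq84),seq22),seq38)),seq17)).
From seq69 up to that node: 4 branches. From seq82 up to the same node: 4 branches. Total: 4 + 4 = 8.

8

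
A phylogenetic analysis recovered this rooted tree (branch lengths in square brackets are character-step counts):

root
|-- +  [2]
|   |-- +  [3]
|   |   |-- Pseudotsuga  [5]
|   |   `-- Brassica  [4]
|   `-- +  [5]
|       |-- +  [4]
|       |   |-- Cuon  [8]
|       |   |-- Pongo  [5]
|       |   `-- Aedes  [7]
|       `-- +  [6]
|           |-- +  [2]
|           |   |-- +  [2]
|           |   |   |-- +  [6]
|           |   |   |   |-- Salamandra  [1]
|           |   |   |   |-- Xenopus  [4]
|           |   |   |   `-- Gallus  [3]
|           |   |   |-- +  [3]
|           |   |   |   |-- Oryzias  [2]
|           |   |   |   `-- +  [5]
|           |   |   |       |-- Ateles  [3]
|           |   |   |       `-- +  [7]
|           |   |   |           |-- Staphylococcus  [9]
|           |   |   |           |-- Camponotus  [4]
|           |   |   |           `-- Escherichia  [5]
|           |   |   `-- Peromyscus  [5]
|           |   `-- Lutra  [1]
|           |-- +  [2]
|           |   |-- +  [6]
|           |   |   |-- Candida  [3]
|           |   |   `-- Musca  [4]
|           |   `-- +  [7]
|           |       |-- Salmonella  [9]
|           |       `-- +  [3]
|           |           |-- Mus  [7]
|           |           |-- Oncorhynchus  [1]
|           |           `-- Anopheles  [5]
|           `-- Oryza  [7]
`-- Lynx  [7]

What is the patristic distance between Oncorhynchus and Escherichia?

37

The path runs Oncorhynchus → … → MRCA → … → Escherichia; the MRCA is the node subtending ((((Salamandra,Xenopus,Gallus),(Oryzias,(Ateles,(Staphylococcus,Camponotus,Escherichia))),Peromyscus),Lutra),((Candida,Musca),(Salmonella,(Mus,Oncorhynchus,Anopheles))),Oryza).
Branch lengths along that path: 1 + 3 + 7 + 2 + 2 + 2 + 3 + 5 + 7 + 5 = 37.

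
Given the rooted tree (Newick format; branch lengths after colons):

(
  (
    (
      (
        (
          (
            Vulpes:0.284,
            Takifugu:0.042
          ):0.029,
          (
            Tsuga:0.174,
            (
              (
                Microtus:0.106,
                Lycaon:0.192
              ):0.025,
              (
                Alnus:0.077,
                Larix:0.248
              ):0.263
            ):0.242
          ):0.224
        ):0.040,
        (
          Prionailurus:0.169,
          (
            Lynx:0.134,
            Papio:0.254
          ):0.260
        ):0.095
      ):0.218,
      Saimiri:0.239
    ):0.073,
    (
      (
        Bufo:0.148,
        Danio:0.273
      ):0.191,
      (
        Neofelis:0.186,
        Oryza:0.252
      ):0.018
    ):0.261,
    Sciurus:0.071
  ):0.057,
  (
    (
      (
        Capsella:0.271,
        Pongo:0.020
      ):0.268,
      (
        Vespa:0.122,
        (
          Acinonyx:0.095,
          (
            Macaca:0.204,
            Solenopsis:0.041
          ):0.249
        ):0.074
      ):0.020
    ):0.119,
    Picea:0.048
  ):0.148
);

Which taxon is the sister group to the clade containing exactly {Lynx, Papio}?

Prionailurus

The clade containing exactly {Lynx, Papio} attaches to the tree at the node subtending (Prionailurus,(Lynx,Papio)).
The other lineage descending from that same node — the sister group — is the single tip Prionailurus.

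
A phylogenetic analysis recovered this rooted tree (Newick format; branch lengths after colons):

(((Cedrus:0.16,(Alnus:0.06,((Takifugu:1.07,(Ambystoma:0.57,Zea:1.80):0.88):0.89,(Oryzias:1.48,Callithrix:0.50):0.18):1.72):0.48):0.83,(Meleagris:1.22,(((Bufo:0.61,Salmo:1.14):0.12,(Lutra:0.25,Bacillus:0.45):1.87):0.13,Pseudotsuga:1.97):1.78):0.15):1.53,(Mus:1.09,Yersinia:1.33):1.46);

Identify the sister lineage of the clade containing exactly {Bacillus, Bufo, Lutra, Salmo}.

The clade containing exactly {Bacillus, Bufo, Lutra, Salmo} attaches to the tree at the node subtending (((Bufo,Salmo),(Lutra,Bacillus)),Pseudotsuga).
The other lineage descending from that same node — the sister group — is the single tip Pseudotsuga.

Pseudotsuga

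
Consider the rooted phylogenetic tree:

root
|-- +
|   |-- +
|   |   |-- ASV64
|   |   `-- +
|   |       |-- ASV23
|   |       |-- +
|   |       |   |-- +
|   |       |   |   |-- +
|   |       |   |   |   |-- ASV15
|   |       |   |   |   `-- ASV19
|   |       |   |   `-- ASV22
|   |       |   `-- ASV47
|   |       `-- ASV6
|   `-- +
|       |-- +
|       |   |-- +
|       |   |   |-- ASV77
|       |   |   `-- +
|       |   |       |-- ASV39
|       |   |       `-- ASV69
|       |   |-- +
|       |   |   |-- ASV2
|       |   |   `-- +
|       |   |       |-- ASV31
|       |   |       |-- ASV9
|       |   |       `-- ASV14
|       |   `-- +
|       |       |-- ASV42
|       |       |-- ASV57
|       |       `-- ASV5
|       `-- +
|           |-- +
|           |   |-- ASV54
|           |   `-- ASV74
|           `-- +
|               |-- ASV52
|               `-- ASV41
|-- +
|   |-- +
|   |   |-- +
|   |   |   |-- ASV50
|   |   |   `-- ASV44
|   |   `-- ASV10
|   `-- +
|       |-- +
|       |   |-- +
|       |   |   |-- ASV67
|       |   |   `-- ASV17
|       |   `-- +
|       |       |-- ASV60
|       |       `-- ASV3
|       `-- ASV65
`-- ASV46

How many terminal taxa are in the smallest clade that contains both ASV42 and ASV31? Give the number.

10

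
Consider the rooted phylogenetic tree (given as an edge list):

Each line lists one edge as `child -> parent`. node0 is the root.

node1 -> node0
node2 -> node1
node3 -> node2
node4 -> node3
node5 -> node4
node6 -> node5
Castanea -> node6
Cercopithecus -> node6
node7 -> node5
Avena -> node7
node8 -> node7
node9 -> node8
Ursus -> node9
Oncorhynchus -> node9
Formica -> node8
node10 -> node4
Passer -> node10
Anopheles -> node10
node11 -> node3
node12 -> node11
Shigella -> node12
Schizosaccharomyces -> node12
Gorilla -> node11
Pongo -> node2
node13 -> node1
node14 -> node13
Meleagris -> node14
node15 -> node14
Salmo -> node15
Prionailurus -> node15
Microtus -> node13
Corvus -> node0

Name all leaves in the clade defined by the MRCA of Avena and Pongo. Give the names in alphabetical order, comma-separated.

Tracing Avena: it sits inside (Avena,((Ursus,Oncorhynchus),Formica)).
Tracing Pongo: it sits inside (((((Castanea,Cercopithecus),(Avena,((Ursus,Oncorhynchus),Formica))),(Passer,Anopheles)),((Shigella,Schizosaccharomyces),Gorilla)),Pongo).
The smallest clade enclosing both is (((((Castanea,Cercopithecus),(Avena,((Ursus,Oncorhynchus),Formica))),(Passer,Anopheles)),((Shigella,Schizosaccharomyces),Gorilla)),Pongo); the answer is its 12 terminal taxa in alphabetical order.

Anopheles, Avena, Castanea, Cercopithecus, Formica, Gorilla, Oncorhynchus, Passer, Pongo, Schizosaccharomyces, Shigella, Ursus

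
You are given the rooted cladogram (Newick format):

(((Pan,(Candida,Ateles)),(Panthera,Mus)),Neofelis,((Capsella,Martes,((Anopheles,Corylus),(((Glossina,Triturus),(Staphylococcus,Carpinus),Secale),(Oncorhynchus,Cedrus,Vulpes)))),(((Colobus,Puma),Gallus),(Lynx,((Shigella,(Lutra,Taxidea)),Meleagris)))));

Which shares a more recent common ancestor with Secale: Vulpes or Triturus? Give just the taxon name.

Triturus

The MRCA of Secale and Triturus subtends ((Glossina,Triturus),(Staphylococcus,Carpinus),Secale) (5 taxa).
The MRCA of Secale and Vulpes subtends (((Glossina,Triturus),(Staphylococcus,Carpinus),Secale),(Oncorhynchus,Cedrus,Vulpes)) (8 taxa).
The first is nested inside the second, so Secale shares a more recent common ancestor with Triturus.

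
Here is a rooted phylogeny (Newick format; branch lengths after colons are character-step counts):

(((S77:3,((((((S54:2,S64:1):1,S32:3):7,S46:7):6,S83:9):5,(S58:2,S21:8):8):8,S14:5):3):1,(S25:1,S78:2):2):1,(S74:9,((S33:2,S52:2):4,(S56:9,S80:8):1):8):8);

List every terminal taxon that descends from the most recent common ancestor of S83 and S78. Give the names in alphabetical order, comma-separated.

S14, S21, S25, S32, S46, S54, S58, S64, S77, S78, S83

Tracing S83: it sits inside ((((S54,S64),S32),S46),S83).
Tracing S78: it sits inside (S25,S78).
The smallest clade enclosing both is ((S77,((((((S54,S64),S32),S46),S83),(S58,S21)),S14)),(S25,S78)); the answer is its 11 terminal taxa in alphabetical order.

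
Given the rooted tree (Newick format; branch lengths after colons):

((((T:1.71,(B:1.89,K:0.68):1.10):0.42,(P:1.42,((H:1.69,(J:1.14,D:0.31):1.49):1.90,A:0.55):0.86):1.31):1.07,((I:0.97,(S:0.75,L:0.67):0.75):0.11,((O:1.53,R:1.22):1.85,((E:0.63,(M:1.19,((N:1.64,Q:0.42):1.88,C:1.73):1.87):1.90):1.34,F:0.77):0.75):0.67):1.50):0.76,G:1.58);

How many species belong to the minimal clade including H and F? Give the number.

19

The MRCA of H and F is the node subtending (((T,(B,K)),(P,((H,(J,D)),A))),((I,(S,L)),((O,R),((E,(M,((N,Q),C))),F)))).
That clade contains 19 terminal taxa: A, B, C, D, E, F, H, I, J, K, L, M, N, O, P, Q, R, S, T.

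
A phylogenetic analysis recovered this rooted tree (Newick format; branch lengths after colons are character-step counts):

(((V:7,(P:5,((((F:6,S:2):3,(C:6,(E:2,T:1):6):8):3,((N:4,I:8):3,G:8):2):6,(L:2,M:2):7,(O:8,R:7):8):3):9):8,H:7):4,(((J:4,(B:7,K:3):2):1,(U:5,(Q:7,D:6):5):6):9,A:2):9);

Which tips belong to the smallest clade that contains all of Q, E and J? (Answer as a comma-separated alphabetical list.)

Tracing Q: it sits inside (Q,D).
Tracing E: it sits inside (E,T).
Tracing J: it sits inside (J,(B,K)).
The smallest clade enclosing all 3 is the whole tree (their MRCA is the root), so the answer is all 22 tips in alphabetical order.

A, B, C, D, E, F, G, H, I, J, K, L, M, N, O, P, Q, R, S, T, U, V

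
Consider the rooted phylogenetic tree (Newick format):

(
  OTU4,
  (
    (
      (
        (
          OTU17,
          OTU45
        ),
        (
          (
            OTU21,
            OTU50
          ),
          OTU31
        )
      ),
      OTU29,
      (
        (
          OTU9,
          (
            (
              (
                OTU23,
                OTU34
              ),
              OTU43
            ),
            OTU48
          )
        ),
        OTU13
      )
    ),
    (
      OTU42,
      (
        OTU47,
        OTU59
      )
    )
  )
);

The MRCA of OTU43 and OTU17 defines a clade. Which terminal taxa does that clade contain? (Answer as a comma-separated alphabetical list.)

Tracing OTU43: it sits inside ((OTU23,OTU34),OTU43).
Tracing OTU17: it sits inside (OTU17,OTU45).
The smallest clade enclosing both is (((OTU17,OTU45),((OTU21,OTU50),OTU31)),OTU29,((OTU9,(((OTU23,OTU34),OTU43),OTU48)),OTU13)); the answer is its 12 terminal taxa in alphabetical order.

OTU13, OTU17, OTU21, OTU23, OTU29, OTU31, OTU34, OTU43, OTU45, OTU48, OTU50, OTU9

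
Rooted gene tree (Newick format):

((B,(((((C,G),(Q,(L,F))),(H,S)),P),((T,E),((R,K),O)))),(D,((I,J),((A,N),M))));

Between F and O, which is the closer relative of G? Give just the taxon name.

The MRCA of G and F subtends ((C,G),(Q,(L,F))) (5 taxa).
The MRCA of G and O subtends (((((C,G),(Q,(L,F))),(H,S)),P),((T,E),((R,K),O))) (13 taxa).
The first is nested inside the second, so G shares a more recent common ancestor with F.

F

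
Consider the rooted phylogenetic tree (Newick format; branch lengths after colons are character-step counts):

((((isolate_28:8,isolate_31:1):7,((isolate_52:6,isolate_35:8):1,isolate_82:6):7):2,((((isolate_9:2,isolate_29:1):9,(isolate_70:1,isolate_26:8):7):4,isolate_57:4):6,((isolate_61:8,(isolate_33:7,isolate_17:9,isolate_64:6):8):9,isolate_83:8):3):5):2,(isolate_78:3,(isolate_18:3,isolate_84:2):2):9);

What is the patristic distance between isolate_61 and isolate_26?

45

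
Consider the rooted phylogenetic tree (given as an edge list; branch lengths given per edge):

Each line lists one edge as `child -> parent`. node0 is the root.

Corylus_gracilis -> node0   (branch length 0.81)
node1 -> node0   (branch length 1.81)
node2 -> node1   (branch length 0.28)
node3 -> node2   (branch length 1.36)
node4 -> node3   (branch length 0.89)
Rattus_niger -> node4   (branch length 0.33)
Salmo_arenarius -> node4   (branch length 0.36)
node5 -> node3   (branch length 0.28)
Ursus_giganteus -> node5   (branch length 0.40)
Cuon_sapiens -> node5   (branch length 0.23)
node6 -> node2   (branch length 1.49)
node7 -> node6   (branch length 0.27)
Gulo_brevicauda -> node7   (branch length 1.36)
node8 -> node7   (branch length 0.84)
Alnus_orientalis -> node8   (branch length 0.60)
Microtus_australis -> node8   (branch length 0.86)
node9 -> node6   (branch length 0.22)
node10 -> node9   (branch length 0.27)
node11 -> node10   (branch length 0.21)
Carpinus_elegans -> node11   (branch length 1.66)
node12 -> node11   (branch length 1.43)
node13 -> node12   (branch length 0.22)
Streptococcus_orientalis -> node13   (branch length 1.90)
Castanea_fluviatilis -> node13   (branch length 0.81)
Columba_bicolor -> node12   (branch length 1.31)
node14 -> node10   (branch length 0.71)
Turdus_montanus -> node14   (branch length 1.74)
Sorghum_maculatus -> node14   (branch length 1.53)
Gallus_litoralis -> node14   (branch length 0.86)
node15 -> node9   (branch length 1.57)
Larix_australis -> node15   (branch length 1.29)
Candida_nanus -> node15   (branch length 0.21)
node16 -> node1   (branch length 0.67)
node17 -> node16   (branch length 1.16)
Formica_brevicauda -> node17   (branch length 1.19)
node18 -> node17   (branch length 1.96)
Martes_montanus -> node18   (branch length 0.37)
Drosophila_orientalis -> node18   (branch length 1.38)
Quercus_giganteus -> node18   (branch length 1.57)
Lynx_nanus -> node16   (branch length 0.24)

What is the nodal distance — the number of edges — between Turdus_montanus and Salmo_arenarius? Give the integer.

The MRCA of Turdus_montanus and Salmo_arenarius is the node subtending (((Rattus_niger,Salmo_arenarius),(Ursus_giganteus,Cuon_sapiens)),((Gulo_brevicauda,(Alnus_orientalis,Microtus_australis)),(((Carpinus_elegans,((Streptococcus_orientalis,Castanea_fluviatilis),Columba_bicolor)),(Turdus_montanus,Sorghum_maculatus,Gallus_litoralis)),(Larix_australis,Candida_nanus)))).
From Turdus_montanus up to that node: 5 branches. From Salmo_arenarius up to the same node: 3 branches. Total: 5 + 3 = 8.

8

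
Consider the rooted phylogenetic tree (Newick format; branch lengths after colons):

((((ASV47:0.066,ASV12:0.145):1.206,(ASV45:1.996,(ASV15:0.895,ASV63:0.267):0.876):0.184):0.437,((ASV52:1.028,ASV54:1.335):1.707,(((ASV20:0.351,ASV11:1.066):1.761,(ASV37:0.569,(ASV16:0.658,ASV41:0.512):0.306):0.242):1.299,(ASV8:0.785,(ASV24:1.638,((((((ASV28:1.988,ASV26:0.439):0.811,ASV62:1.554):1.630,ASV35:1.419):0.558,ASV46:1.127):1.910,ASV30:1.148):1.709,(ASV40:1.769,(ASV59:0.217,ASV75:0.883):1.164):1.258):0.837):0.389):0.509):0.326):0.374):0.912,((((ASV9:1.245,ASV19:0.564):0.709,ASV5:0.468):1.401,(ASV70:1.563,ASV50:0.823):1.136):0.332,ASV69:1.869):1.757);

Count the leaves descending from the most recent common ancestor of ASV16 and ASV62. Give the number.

16

The MRCA of ASV16 and ASV62 is the node subtending (((ASV20,ASV11),(ASV37,(ASV16,ASV41))),(ASV8,(ASV24,((((((ASV28,ASV26),ASV62),ASV35),ASV46),ASV30),(ASV40,(ASV59,ASV75)))))).
That clade contains 16 terminal taxa: ASV11, ASV16, ASV20, ASV24, ASV26, ASV28, ASV30, ASV35, ASV37, ASV40, ASV41, ASV46, ASV59, ASV62, ASV75, ASV8.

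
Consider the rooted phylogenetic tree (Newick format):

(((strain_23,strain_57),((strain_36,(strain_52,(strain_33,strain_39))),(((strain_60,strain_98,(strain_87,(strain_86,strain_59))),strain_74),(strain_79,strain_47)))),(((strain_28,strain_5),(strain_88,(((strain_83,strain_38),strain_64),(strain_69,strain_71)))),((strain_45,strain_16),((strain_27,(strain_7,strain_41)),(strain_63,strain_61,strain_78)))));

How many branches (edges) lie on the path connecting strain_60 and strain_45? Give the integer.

10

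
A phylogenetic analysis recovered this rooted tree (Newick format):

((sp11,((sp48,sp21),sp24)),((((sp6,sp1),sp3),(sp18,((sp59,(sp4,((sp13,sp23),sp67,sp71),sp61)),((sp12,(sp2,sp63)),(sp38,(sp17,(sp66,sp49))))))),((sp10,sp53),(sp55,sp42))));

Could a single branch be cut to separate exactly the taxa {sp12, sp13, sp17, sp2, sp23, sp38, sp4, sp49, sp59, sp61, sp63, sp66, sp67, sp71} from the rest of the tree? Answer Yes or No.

The most recent common ancestor of these taxa subtends ((sp59,(sp4,((sp13,sp23),sp67,sp71),sp61)),((sp12,(sp2,sp63)),(sp38,(sp17,(sp66,sp49))))).
That clade has exactly 14 tips — every listed taxon and nothing else — so the group is monophyletic.

Yes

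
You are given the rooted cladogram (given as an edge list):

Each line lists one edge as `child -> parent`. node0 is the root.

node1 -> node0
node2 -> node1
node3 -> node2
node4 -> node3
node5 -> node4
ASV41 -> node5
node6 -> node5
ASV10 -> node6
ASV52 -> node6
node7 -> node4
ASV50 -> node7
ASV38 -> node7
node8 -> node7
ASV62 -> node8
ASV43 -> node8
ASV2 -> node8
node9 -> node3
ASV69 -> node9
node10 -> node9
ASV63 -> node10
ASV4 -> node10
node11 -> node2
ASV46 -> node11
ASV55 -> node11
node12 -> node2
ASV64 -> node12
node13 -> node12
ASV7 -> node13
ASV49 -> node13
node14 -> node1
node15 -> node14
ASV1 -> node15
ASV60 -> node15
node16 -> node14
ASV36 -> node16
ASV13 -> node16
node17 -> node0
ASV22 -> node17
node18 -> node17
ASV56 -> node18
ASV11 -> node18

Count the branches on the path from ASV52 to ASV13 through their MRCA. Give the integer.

The MRCA of ASV52 and ASV13 is the node subtending (((((ASV41,(ASV10,ASV52)),(ASV50,ASV38,(ASV62,ASV43,ASV2))),(ASV69,(ASV63,ASV4))),(ASV46,ASV55),(ASV64,(ASV7,ASV49))),((ASV1,ASV60),(ASV36,ASV13))).
From ASV52 up to that node: 6 branches. From ASV13 up to the same node: 3 branches. Total: 6 + 3 = 9.

9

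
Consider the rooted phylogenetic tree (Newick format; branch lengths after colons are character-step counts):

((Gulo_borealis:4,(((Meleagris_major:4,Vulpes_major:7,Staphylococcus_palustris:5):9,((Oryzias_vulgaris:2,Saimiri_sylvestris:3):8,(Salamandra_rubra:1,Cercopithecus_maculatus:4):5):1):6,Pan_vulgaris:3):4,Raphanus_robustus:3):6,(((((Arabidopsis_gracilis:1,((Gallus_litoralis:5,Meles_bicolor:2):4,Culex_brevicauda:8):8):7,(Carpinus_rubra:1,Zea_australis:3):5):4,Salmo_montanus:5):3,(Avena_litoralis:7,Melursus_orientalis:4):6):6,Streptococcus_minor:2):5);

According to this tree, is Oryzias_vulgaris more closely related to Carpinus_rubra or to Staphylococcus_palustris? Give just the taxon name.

Staphylococcus_palustris

The MRCA of Oryzias_vulgaris and Staphylococcus_palustris subtends ((Meleagris_major,Vulpes_major,Staphylococcus_palustris),((Oryzias_vulgaris,Saimiri_sylvestris),(Salamandra_rubra,Cercopithecus_maculatus))) (7 taxa).
The MRCA of Oryzias_vulgaris and Carpinus_rubra is the root, subtending the entire tree (20 taxa).
The first is nested inside the second, so Oryzias_vulgaris shares a more recent common ancestor with Staphylococcus_palustris.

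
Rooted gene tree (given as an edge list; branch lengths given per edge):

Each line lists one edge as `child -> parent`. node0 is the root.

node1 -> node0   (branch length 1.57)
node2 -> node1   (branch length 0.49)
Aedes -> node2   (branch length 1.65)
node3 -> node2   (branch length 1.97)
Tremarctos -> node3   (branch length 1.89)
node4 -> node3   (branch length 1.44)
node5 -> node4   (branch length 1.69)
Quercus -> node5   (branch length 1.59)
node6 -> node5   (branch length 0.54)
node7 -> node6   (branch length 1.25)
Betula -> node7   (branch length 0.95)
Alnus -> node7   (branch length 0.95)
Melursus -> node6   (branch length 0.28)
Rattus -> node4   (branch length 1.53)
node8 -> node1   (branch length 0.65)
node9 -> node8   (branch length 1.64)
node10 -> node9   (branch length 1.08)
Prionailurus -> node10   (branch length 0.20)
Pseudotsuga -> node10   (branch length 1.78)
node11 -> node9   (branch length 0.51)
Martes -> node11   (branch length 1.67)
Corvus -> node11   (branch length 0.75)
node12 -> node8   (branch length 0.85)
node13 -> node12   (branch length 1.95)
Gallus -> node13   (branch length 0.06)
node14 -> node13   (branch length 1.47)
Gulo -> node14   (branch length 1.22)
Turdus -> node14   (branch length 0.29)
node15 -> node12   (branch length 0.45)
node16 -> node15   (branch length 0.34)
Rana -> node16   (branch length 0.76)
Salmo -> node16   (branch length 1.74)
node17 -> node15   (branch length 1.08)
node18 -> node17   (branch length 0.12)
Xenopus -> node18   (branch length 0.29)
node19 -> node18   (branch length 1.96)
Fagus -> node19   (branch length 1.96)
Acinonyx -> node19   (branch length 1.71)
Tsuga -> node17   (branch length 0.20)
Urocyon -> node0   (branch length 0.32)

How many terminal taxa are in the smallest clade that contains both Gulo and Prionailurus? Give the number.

The MRCA of Gulo and Prionailurus is the node subtending (((Prionailurus,Pseudotsuga),(Martes,Corvus)),((Gallus,(Gulo,Turdus)),((Rana,Salmo),((Xenopus,(Fagus,Acinonyx)),Tsuga)))).
That clade contains 13 terminal taxa: Acinonyx, Corvus, Fagus, Gallus, Gulo, Martes, Prionailurus, Pseudotsuga, Rana, Salmo, Tsuga, Turdus, Xenopus.

13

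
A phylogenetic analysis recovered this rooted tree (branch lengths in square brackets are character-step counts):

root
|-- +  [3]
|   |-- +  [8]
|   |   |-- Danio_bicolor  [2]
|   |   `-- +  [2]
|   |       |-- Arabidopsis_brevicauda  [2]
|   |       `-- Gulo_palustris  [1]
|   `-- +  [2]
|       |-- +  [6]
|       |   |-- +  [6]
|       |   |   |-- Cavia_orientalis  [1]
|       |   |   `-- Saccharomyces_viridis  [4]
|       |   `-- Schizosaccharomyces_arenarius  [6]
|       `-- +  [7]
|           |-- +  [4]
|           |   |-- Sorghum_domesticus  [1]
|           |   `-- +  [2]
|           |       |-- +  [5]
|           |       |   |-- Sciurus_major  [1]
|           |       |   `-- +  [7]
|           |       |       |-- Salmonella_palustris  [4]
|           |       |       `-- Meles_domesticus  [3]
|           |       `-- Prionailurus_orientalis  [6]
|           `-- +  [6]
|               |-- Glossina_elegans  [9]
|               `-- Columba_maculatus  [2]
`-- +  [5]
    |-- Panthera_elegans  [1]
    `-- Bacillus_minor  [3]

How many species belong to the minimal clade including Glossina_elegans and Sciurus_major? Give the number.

7

The MRCA of Glossina_elegans and Sciurus_major is the node subtending ((Sorghum_domesticus,((Sciurus_major,(Salmonella_palustris,Meles_domesticus)),Prionailurus_orientalis)),(Glossina_elegans,Columba_maculatus)).
That clade contains 7 terminal taxa: Columba_maculatus, Glossina_elegans, Meles_domesticus, Prionailurus_orientalis, Salmonella_palustris, Sciurus_major, Sorghum_domesticus.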